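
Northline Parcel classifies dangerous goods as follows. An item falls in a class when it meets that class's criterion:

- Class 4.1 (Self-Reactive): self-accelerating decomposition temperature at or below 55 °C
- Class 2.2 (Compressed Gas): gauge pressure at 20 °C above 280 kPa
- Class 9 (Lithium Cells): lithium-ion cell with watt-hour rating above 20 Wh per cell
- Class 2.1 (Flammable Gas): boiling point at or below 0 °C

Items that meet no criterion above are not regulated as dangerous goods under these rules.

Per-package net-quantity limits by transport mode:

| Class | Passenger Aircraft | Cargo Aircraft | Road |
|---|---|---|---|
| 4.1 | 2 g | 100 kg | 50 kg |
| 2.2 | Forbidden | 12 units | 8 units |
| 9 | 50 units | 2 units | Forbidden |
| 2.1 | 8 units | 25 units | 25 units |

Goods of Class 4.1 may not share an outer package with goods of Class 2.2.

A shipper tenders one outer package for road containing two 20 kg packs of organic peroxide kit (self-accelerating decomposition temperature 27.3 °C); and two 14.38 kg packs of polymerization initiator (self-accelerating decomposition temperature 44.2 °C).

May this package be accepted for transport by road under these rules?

The organic peroxide kit has self-accelerating decomposition temperature 27.3 °C, which is ≤ 55 °C, so it is Class 4.1 (Self-Reactive).
The polymerization initiator has self-accelerating decomposition temperature 44.2 °C, which is ≤ 55 °C, so it is Class 4.1 (Self-Reactive).
Total Class 4.1: (two 20 kg packs = 40 kg) + (two 14.38 kg packs = 28.76 kg) = 68.76 kg.
That exceeds the Class 4.1 road limit of 50 kg.

No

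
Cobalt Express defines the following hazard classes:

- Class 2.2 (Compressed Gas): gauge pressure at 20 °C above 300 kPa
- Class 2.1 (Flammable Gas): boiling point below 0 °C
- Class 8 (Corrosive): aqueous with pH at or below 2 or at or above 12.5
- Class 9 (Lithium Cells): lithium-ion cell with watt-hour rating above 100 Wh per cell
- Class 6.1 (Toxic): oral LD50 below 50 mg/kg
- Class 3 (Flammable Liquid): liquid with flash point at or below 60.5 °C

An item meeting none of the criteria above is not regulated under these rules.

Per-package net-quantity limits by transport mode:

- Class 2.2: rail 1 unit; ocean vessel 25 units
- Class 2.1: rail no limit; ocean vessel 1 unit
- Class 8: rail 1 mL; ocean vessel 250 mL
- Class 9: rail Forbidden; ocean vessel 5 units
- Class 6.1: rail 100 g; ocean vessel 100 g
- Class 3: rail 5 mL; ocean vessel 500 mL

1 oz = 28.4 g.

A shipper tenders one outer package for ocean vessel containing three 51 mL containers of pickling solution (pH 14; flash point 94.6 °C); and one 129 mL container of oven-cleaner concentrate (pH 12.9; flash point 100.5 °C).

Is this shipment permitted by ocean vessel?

No

The pickling solution has pH 14, which is ≥ 12.5, so it is Class 8 (Corrosive).
With pH 12.9 (≥ 12.5), the oven-cleaner concentrate falls in Class 8.
Total Class 8: (three 51 mL containers = 153 mL) + 129 mL = 282 mL.
That exceeds the Class 8 ocean vessel limit of 250 mL.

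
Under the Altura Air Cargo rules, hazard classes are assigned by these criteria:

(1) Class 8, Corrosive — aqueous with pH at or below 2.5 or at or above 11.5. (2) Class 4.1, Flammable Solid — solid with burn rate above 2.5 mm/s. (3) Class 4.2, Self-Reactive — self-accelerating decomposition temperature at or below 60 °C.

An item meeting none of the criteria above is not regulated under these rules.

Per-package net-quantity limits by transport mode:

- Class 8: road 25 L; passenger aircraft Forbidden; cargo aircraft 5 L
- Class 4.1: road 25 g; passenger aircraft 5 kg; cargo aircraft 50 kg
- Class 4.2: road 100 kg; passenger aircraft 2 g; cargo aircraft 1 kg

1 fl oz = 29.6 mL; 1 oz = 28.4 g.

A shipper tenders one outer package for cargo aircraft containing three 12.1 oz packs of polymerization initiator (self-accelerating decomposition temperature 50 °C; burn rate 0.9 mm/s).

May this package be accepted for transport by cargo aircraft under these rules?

No

Polymerization initiator: self-accelerating decomposition temperature 50 °C ≤ 60 °C → Class 4.2 (Self-Reactive).
Class 4.2 quantity: three 12.1 oz packs = 1030.92 g.
1030.92 g exceeds the cargo aircraft limit of 1 kg for Class 4.2.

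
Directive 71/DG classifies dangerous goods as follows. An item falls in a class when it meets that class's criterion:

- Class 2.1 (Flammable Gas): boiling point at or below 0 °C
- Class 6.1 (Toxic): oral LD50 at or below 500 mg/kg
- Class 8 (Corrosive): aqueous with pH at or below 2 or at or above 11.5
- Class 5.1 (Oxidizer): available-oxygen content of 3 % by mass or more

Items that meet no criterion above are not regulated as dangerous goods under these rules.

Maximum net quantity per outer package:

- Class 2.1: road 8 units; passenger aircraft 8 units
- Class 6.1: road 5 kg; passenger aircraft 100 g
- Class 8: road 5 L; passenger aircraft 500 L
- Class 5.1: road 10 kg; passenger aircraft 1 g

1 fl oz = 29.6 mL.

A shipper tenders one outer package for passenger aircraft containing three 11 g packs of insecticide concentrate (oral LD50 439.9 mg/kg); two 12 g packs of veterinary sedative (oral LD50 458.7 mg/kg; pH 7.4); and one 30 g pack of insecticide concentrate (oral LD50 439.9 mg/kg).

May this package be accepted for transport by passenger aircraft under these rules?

Yes

Insecticide concentrate: oral LD50 439.9 mg/kg ≤ 500 mg/kg → Class 6.1 (Toxic).
Oral LD50 458.7 mg/kg meets the Class 6.1 criterion (Toxic), so the veterinary sedative is Class 6.1.
Insecticide concentrate: oral LD50 439.9 mg/kg ≤ 500 mg/kg → Class 6.1 (Toxic).
Total Class 6.1: (three 11 g packs = 33 g) + (two 12 g packs = 24 g) + 30 g = 87 g.
87 g is within the passenger aircraft limit of 100 g for Class 6.1.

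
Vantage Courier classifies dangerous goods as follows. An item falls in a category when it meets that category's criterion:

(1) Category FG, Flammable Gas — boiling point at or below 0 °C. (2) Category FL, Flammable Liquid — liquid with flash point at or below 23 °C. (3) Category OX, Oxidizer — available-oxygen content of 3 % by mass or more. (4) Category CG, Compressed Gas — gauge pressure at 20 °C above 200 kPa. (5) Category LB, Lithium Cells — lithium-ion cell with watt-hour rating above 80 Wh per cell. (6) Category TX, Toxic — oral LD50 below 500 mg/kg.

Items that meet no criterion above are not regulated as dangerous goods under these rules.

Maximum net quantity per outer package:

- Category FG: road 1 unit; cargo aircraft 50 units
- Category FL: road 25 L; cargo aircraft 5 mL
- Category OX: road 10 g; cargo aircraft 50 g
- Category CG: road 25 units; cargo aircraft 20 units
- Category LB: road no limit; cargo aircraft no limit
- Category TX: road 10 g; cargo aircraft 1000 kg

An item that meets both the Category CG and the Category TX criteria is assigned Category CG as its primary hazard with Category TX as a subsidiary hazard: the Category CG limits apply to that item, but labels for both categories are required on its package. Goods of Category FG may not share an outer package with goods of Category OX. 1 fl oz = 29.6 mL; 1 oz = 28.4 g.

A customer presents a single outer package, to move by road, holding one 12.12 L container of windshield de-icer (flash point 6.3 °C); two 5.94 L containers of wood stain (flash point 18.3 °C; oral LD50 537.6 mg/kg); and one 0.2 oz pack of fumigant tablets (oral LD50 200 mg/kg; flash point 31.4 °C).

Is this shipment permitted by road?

Flash point 6.3 °C meets the Category FL criterion (Flammable Liquid), so the windshield de-icer is Category FL.
Wood stain: flash point 18.3 °C ≤ 23 °C → Category FL (Flammable Liquid).
The fumigant tablets have oral LD50 200 mg/kg, which is < 500 mg/kg, so they are Category TX (Toxic).
Category FL net quantity: 12.12 L + (two 5.94 L containers = 11.88 L) = 24 L.
24 L ≤ 25 L (road limit, Category FL) — within limit.
Category TX quantity: one 0.2 oz pack = 5.68 g.
That is within the Category TX road limit of 10 g.
The segregation rule (Category FG with Category OX) does not apply to Category FL with Category TX.
Every hazard category is within its road limit and no segregation rule is violated.

Yes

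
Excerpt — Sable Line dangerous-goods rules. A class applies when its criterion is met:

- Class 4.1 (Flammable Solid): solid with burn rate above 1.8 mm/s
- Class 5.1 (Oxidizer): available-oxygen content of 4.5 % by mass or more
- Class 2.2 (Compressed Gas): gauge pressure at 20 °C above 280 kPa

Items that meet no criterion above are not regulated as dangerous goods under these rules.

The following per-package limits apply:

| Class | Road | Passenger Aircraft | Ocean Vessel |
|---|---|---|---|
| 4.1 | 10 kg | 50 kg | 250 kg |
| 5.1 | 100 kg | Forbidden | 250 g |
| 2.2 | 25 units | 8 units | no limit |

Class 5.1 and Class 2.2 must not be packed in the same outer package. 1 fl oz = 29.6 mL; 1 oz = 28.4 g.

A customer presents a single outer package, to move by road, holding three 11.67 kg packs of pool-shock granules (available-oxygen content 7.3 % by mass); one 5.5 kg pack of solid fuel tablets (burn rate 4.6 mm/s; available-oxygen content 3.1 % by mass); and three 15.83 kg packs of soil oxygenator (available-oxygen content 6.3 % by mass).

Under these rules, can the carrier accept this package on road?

Available-oxygen content 7.3 % by mass meets the Class 5.1 criterion (Oxidizer), so the pool-shock granules are Class 5.1.
With burn rate 4.6 mm/s (> 1.8 mm/s), the solid fuel tablets fall in Class 4.1.
With available-oxygen content 6.3 % by mass (≥ 4.5 % by mass), the soil oxygenator falls in Class 5.1.
Class 5.1 net quantity: (three 11.67 kg packs = 35.01 kg) + (three 15.83 kg packs = 47.49 kg) = 82.5 kg.
82.5 kg ≤ 100 kg (road limit, Class 5.1) — within limit.
Class 4.1 quantity: 5.5 kg.
5.5 kg is within the road limit of 10 kg for Class 4.1.
The segregation rule (Class 5.1 with Class 2.2) does not apply to Class 5.1 with Class 4.1.
Every hazard class is within its road limit and no segregation rule is violated.

Yes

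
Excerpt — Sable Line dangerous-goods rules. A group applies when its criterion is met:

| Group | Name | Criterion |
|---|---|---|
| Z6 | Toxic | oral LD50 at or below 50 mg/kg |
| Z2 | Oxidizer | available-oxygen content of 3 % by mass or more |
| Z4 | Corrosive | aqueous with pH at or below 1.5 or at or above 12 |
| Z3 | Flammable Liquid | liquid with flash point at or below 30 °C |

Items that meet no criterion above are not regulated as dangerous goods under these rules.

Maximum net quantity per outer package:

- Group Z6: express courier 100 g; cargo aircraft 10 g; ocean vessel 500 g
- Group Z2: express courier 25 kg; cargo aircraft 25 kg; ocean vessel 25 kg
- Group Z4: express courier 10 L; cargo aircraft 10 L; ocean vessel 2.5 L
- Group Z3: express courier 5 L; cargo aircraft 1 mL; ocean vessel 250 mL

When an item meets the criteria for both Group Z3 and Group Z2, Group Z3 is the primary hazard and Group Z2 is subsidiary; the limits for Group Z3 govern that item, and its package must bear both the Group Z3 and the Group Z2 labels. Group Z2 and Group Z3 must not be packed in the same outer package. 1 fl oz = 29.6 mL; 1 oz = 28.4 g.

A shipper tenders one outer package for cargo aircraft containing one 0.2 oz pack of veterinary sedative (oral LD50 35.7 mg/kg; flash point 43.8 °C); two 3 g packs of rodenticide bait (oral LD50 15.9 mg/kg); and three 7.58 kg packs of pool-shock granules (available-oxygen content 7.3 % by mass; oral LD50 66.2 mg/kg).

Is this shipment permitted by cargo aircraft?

No

Oral LD50 35.7 mg/kg meets the Group Z6 criterion (Toxic), so the veterinary sedative is Group Z6.
Oral LD50 15.9 mg/kg meets the Group Z6 criterion (Toxic), so the rodenticide bait is Group Z6.
The pool-shock granules have available-oxygen content 7.3 % by mass, which is ≥ 3 % by mass, so they are Group Z2 (Oxidizer).
Group Z6 net quantity: (one 0.2 oz pack = 5.68 g) + (two 3 g packs = 6 g) = 11.68 g.
11.68 g > 10 g (cargo aircraft limit, Group Z6) — over the limit.
Group Z2 quantity: three 7.58 kg packs = 22.74 kg.
22.74 kg is within the cargo aircraft limit of 25 kg for Group Z2.
The segregation rule (Group Z2 with Group Z3) does not apply to Group Z6 with Group Z2.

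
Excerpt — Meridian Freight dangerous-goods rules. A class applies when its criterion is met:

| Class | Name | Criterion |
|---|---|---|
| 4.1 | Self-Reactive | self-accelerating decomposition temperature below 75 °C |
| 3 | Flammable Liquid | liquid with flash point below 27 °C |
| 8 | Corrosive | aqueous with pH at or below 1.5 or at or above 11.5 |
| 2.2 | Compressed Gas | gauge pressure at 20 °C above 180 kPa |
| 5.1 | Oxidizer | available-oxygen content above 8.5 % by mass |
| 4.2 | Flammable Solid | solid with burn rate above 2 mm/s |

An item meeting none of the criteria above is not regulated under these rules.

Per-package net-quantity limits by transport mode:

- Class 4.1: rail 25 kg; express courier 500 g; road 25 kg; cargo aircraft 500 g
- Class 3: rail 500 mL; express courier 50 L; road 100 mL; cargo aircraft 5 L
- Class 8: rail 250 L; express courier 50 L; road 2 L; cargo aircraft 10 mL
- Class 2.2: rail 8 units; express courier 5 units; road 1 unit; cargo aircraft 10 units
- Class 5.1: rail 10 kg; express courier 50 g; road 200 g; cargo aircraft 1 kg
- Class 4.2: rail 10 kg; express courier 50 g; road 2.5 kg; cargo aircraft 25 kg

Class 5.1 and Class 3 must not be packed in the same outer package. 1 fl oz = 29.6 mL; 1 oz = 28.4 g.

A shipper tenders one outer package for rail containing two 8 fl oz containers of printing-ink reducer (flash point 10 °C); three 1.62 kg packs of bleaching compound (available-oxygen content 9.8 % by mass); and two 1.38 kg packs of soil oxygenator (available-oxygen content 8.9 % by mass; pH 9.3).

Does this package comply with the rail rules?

The printing-ink reducer has flash point 10 °C, which is < 27 °C, so it is Class 3 (Flammable Liquid).
The bleaching compound has available-oxygen content 9.8 % by mass, which is > 8.5 % by mass, so it is Class 5.1 (Oxidizer).
Soil oxygenator: available-oxygen content 8.9 % by mass > 8.5 % by mass → Class 5.1 (Oxidizer).
Class 5.1 net quantity: (three 1.62 kg packs = 4.86 kg) + (two 1.38 kg packs = 2.76 kg) = 7.62 kg.
7.62 kg ≤ 10 kg (rail limit, Class 5.1) — within limit.
Class 3 quantity: two 8 fl oz containers = 473.6 mL.
473.6 mL is within the rail limit of 500 mL for Class 3.
Class 5.1 and Class 3 may not share an outer package.

No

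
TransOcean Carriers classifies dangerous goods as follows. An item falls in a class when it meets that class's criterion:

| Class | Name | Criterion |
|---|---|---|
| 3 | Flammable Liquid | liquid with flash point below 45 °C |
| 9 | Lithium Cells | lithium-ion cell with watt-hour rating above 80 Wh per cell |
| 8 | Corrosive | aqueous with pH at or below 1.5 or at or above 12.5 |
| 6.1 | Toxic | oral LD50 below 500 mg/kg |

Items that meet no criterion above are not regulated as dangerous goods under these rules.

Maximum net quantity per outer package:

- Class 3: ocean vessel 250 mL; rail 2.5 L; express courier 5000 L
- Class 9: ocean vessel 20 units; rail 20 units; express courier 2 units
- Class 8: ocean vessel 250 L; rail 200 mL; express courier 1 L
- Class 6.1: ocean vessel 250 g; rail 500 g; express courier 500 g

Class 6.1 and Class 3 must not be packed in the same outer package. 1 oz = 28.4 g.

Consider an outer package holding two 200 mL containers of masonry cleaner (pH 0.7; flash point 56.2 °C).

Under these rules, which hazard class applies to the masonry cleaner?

With pH 0.7 (≤ 1.5), the masonry cleaner falls in Class 8.

Class 8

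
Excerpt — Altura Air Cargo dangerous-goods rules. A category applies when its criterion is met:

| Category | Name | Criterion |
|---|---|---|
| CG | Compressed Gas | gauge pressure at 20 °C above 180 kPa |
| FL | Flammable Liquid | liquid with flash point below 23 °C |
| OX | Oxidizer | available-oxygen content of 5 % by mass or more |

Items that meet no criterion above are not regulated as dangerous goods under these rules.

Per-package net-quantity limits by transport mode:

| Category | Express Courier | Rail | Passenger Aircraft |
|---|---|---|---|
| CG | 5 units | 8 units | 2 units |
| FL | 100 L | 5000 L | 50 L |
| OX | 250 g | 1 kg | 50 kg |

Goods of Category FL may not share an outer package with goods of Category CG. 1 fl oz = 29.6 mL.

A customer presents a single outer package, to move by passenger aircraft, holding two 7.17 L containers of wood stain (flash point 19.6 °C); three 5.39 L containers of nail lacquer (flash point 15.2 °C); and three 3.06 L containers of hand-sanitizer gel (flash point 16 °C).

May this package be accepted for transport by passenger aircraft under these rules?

With flash point 19.6 °C (< 23 °C), the wood stain falls in Category FL.
Nail lacquer: flash point 15.2 °C < 23 °C → Category FL (Flammable Liquid).
Hand-sanitizer gel: flash point 16 °C < 23 °C → Category FL (Flammable Liquid).
Total Category FL: (two 7.17 L containers = 14.34 L) + (three 5.39 L containers = 16.17 L) + (three 3.06 L containers = 9.18 L) = 39.69 L.
That is within the Category FL passenger aircraft limit of 50 L.

Yes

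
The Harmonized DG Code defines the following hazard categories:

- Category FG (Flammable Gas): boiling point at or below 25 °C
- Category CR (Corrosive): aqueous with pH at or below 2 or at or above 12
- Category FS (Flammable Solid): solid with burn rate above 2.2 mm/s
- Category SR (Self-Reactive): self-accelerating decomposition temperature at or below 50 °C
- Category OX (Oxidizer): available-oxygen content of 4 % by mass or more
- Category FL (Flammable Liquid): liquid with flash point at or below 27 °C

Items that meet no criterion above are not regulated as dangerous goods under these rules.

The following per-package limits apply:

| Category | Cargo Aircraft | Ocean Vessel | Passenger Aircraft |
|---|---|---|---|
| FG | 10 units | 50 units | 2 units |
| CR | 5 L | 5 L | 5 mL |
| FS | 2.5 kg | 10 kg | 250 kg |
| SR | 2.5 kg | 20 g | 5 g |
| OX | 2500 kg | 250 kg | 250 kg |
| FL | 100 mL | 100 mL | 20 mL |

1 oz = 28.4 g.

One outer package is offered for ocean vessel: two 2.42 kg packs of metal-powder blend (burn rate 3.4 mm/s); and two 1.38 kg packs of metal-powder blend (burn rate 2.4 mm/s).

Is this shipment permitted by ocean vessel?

Burn rate 3.4 mm/s meets the Category FS criterion (Flammable Solid), so the metal-powder blend is Category FS.
Burn rate 2.4 mm/s meets the Category FS criterion (Flammable Solid), so the metal-powder blend is Category FS.
Category FS net quantity: (two 2.42 kg packs = 4.84 kg) + (two 1.38 kg packs = 2.76 kg) = 7.6 kg.
That is within the Category FS ocean vessel limit of 10 kg.

Yes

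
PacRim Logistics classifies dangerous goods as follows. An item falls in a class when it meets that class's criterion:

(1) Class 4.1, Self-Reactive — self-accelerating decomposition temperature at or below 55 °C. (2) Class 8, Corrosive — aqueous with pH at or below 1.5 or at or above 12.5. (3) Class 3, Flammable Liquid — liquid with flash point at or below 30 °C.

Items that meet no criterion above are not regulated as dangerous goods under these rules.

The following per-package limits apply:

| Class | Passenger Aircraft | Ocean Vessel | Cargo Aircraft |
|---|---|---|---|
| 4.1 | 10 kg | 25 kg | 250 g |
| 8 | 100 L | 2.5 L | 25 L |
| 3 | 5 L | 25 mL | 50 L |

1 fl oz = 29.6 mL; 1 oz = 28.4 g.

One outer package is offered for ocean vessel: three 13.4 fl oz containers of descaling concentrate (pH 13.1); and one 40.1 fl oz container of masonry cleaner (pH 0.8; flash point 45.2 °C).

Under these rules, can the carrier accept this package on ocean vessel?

Descaling concentrate: pH 13.1 ≥ 12.5 → Class 8 (Corrosive).
pH 0.8 meets the Class 8 criterion (Corrosive), so the masonry cleaner is Class 8.
Total Class 8: (three 13.4 fl oz containers = 1189.92 mL) + (one 40.1 fl oz container = 1186.96 mL) = 2376.88 mL.
2376.88 mL ≤ 2.5 L (ocean vessel limit, Class 8) — within limit.

Yes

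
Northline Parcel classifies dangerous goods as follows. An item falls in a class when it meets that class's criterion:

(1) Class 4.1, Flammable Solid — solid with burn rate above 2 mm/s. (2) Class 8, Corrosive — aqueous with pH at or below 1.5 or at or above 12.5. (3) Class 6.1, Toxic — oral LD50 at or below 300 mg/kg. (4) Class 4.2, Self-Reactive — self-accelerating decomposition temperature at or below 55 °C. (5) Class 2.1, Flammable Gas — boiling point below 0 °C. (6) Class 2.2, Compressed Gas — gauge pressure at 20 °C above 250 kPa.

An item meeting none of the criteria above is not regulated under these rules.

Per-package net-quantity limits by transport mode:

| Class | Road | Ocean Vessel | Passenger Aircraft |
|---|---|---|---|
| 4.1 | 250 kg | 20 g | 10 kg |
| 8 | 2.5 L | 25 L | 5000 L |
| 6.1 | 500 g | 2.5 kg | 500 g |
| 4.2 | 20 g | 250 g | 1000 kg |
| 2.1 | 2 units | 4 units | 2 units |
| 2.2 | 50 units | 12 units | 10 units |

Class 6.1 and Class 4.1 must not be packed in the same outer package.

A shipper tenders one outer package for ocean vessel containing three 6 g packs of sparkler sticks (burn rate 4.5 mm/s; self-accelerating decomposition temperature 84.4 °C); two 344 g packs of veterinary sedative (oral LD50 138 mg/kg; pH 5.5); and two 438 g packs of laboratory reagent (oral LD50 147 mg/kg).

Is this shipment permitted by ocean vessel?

No

Burn rate 4.5 mm/s meets the Class 4.1 criterion (Flammable Solid), so the sparkler sticks are Class 4.1.
With oral LD50 138 mg/kg (≤ 300 mg/kg), the veterinary sedative falls in Class 6.1.
Laboratory reagent: oral LD50 147 mg/kg ≤ 300 mg/kg → Class 6.1 (Toxic).
Total Class 6.1: (two 344 g packs = 688 g) + (two 438 g packs = 876 g) = 1.564 kg.
That is within the Class 6.1 ocean vessel limit of 2.5 kg.
Class 4.1 quantity: three 6 g packs = 18 g.
18 g is within the ocean vessel limit of 20 g for Class 4.1.
Class 6.1 and Class 4.1 may not share an outer package.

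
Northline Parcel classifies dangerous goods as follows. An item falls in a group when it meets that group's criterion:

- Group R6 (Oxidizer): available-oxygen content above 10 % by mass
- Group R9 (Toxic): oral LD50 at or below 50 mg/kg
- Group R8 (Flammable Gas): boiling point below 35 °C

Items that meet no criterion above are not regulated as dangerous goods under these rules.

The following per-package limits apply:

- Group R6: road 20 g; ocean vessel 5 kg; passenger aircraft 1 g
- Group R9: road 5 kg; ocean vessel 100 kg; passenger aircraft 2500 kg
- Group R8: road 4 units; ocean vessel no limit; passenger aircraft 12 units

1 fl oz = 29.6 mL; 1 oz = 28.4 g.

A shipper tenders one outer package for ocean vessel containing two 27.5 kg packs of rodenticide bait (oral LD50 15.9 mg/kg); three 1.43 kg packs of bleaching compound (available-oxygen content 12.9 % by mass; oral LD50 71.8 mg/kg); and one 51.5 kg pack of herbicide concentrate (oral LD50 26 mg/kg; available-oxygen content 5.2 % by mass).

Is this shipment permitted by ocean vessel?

The rodenticide bait has oral LD50 15.9 mg/kg, which is ≤ 50 mg/kg, so it is Group R9 (Toxic).
Bleaching compound: available-oxygen content 12.9 % by mass > 10 % by mass → Group R6 (Oxidizer).
Oral LD50 26 mg/kg meets the Group R9 criterion (Toxic), so the herbicide concentrate is Group R9.
Total Group R9: (two 27.5 kg packs = 55 kg) + 51.5 kg = 106.5 kg.
106.5 kg exceeds the ocean vessel limit of 100 kg for Group R9.
Group R6 quantity: three 1.43 kg packs = 4.29 kg.
4.29 kg is within the ocean vessel limit of 5 kg for Group R6.

No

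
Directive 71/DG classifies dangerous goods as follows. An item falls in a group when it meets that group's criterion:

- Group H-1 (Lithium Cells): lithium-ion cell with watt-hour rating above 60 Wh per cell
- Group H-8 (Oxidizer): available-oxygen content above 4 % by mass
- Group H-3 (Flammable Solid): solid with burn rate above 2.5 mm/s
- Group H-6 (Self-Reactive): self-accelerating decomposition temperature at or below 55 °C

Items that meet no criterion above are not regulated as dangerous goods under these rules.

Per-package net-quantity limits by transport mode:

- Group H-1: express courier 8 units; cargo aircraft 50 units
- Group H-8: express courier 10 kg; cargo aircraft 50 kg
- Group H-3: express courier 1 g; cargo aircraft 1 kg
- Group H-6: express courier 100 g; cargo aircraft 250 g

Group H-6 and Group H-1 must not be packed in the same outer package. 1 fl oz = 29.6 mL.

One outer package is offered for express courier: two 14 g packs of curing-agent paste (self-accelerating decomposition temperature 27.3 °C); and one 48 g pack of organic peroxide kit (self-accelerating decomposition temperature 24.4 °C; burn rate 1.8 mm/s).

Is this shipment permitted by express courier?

The curing-agent paste has self-accelerating decomposition temperature 27.3 °C, which is ≤ 55 °C, so it is Group H-6 (Self-Reactive).
Organic peroxide kit: self-accelerating decomposition temperature 24.4 °C ≤ 55 °C → Group H-6 (Self-Reactive).
Total Group H-6: (two 14 g packs = 28 g) + 48 g = 76 g.
76 g ≤ 100 g (express courier limit, Group H-6) — within limit.

Yes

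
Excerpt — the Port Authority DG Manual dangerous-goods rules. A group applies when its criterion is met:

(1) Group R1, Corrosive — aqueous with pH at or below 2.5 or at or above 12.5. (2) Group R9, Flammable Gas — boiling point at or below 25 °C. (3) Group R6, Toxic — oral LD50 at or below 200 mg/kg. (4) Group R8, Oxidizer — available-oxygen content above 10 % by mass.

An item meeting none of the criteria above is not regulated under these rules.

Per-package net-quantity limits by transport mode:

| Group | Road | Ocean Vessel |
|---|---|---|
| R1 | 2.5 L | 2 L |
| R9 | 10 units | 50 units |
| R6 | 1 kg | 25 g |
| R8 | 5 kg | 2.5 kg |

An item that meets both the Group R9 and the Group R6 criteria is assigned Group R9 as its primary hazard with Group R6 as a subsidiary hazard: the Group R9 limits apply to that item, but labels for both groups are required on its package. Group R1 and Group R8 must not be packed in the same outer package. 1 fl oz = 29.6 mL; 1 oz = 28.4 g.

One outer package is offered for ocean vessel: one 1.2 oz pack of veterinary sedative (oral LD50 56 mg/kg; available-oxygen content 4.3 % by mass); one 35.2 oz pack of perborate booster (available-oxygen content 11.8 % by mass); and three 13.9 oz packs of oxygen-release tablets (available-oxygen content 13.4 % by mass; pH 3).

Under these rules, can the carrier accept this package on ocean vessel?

No

The veterinary sedative has oral LD50 56 mg/kg, which is ≤ 200 mg/kg, so it is Group R6 (Toxic).
The perborate booster has available-oxygen content 11.8 % by mass, which is > 10 % by mass, so it is Group R8 (Oxidizer).
With available-oxygen content 13.4 % by mass (> 10 % by mass), the oxygen-release tablets fall in Group R8.
Group R8 net quantity: (one 35.2 oz pack = 999.68 g) + (three 13.9 oz packs = 1184.28 g) = 2183.96 g.
2183.96 g ≤ 2.5 kg (ocean vessel limit, Group R8) — within limit.
Group R6 quantity: one 1.2 oz pack = 34.08 g.
34.08 g > 25 g (ocean vessel limit, Group R6) — over the limit.
The segregation rule (Group R1 with Group R8) does not apply to Group R8 with Group R6.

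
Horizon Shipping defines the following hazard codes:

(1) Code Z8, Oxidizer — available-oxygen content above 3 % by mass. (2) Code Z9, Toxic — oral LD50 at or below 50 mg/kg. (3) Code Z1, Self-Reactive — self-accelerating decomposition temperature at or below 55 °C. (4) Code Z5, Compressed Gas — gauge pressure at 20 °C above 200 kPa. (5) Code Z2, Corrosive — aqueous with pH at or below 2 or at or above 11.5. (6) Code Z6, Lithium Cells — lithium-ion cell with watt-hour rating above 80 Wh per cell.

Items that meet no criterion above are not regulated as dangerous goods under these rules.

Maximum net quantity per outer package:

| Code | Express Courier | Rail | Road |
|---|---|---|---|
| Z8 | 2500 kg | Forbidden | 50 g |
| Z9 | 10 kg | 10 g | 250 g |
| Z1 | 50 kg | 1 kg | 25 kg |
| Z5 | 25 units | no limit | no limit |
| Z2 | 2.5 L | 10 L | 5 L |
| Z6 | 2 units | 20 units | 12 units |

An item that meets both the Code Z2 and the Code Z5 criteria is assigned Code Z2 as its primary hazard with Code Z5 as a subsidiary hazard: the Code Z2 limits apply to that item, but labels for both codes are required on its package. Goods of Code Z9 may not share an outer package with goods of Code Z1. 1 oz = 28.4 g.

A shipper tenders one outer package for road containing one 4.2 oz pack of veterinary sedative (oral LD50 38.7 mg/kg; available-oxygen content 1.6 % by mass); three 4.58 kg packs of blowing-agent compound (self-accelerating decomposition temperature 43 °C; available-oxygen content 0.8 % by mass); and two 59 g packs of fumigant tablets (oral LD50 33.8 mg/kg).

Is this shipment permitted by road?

No

Oral LD50 38.7 mg/kg meets the Code Z9 criterion (Toxic), so the veterinary sedative is Code Z9.
The blowing-agent compound has self-accelerating decomposition temperature 43 °C, which is ≤ 55 °C, so it is Code Z1 (Self-Reactive).
Fumigant tablets: oral LD50 33.8 mg/kg ≤ 50 mg/kg → Code Z9 (Toxic).
Code Z9 net quantity: (one 4.2 oz pack = 119.28 g) + (two 59 g packs = 118 g) = 237.28 g.
237.28 g ≤ 250 g (road limit, Code Z9) — within limit.
Code Z1 quantity: three 4.58 kg packs = 13.74 kg.
13.74 kg ≤ 25 kg (road limit, Code Z1) — within limit.
Code Z9 and Code Z1 may not share an outer package.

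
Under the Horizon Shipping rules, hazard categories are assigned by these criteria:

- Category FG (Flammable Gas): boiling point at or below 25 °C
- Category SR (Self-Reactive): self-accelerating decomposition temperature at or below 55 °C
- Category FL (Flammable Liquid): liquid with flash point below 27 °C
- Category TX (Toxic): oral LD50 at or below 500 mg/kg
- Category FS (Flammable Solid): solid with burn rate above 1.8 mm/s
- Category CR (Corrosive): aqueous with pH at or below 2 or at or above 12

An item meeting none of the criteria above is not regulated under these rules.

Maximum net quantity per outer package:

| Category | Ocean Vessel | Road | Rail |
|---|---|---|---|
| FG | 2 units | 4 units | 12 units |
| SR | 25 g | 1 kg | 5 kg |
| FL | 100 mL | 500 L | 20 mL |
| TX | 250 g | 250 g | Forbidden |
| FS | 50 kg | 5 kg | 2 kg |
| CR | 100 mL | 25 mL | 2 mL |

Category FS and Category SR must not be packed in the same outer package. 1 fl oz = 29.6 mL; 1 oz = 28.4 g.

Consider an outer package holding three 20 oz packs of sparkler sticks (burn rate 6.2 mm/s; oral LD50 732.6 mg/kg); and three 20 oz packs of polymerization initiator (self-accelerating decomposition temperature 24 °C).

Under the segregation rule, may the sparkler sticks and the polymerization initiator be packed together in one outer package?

No

Sparkler sticks: burn rate 6.2 mm/s > 1.8 mm/s → Category FS (Flammable Solid).
Self-accelerating decomposition temperature 24 °C meets the Category SR criterion (Self-Reactive), so the polymerization initiator is Category SR.
Category FS and Category SR may not share an outer package.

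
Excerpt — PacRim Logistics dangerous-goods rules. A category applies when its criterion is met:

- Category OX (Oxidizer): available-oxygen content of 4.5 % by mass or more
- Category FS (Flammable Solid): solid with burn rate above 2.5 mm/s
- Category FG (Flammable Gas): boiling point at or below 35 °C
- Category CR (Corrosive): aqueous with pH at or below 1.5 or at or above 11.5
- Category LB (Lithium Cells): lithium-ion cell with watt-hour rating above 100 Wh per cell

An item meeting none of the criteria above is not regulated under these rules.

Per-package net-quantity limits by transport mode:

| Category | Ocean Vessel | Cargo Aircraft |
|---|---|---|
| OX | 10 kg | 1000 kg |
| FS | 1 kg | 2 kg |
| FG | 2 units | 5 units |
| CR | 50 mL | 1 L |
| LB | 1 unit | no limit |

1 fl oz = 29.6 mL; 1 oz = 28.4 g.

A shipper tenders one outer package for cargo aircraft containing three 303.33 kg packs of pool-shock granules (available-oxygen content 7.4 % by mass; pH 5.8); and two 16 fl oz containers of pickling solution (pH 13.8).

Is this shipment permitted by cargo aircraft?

With available-oxygen content 7.4 % by mass (≥ 4.5 % by mass), the pool-shock granules fall in Category OX.
pH 13.8 meets the Category CR criterion (Corrosive), so the pickling solution is Category CR.
Category CR quantity: two 16 fl oz containers = 947.2 mL.
947.2 mL is within the cargo aircraft limit of 1 L for Category CR.
Category OX quantity: three 303.33 kg packs = 909.99 kg.
909.99 kg is within the cargo aircraft limit of 1000 kg for Category OX.
Every hazard category is within its cargo aircraft limit and no segregation rule is violated.

Yes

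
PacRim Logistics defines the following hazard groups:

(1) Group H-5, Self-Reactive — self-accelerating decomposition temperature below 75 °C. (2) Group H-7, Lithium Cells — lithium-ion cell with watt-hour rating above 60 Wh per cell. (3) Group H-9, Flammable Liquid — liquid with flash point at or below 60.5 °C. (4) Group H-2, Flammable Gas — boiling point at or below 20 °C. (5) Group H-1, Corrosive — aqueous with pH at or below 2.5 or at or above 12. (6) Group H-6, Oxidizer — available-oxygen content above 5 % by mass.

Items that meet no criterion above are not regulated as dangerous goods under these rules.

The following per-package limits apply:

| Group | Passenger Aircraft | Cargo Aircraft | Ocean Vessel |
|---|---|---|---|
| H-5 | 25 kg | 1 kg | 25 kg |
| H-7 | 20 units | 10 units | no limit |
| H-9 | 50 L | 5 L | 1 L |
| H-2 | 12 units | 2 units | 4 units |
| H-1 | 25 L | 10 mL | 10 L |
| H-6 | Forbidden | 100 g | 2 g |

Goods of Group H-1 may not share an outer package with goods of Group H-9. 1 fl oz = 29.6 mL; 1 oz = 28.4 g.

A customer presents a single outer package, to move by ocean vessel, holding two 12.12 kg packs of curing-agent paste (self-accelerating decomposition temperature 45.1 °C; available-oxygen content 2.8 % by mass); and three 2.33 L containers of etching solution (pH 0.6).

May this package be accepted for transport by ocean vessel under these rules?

With self-accelerating decomposition temperature 45.1 °C (< 75 °C), the curing-agent paste falls in Group H-5.
The etching solution has pH 0.6, which is ≤ 2.5, so it is Group H-1 (Corrosive).
Group H-1 quantity: three 2.33 L containers = 6.99 L.
That is within the Group H-1 ocean vessel limit of 10 L.
Group H-5 quantity: two 12.12 kg packs = 24.24 kg.
24.24 kg is within the ocean vessel limit of 25 kg for Group H-5.
The segregation rule (Group H-1 with Group H-9) does not apply to Group H-1 with Group H-5.
Every hazard group is within its ocean vessel limit and no segregation rule is violated.

Yes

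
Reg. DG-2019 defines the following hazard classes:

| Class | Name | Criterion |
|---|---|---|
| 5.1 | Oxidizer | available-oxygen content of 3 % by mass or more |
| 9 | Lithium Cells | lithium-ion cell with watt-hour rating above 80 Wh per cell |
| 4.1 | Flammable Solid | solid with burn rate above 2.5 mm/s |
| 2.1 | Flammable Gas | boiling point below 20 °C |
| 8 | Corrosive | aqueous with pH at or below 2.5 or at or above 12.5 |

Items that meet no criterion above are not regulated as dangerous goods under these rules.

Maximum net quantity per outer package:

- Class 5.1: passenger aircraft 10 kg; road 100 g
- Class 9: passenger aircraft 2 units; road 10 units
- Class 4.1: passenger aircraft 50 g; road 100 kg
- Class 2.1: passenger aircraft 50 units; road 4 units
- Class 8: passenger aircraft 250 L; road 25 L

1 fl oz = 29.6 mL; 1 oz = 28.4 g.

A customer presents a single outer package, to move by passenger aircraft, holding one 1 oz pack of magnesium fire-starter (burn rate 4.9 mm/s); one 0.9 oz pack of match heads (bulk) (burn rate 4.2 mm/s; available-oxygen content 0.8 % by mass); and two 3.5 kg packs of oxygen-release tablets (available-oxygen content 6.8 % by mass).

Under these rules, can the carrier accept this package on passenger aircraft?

No

Magnesium fire-starter: burn rate 4.9 mm/s > 2.5 mm/s → Class 4.1 (Flammable Solid).
Burn rate 4.2 mm/s meets the Class 4.1 criterion (Flammable Solid), so the match heads (bulk) are Class 4.1.
With available-oxygen content 6.8 % by mass (≥ 3 % by mass), the oxygen-release tablets fall in Class 5.1.
Class 4.1 net quantity: (one 1 oz pack = 28.4 g) + (one 0.9 oz pack = 25.56 g) = 53.96 g.
53.96 g exceeds the passenger aircraft limit of 50 g for Class 4.1.
Class 5.1 quantity: two 3.5 kg packs = 7 kg.
That is within the Class 5.1 passenger aircraft limit of 10 kg.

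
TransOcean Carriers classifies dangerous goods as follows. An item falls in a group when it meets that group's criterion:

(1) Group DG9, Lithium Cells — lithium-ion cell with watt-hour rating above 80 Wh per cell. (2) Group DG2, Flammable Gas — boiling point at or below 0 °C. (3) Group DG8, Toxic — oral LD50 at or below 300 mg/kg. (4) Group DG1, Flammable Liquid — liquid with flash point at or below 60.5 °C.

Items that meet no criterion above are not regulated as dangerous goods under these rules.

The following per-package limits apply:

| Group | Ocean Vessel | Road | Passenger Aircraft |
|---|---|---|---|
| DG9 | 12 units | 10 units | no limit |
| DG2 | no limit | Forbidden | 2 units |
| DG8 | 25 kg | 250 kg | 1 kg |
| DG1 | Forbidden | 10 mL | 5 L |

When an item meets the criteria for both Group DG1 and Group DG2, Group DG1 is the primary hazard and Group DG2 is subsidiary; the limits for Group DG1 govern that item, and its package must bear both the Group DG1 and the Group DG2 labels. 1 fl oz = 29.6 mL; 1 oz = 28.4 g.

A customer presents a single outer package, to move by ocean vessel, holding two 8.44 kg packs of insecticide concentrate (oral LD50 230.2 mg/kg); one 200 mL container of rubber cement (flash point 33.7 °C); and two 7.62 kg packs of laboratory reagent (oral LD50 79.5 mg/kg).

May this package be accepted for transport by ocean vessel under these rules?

No

Oral LD50 230.2 mg/kg meets the Group DG8 criterion (Toxic), so the insecticide concentrate is Group DG8.
Flash point 33.7 °C meets the Group DG1 criterion (Flammable Liquid), so the rubber cement is Group DG1.
Oral LD50 79.5 mg/kg meets the Group DG8 criterion (Toxic), so the laboratory reagent is Group DG8.
Group DG8 net quantity: (two 8.44 kg packs = 16.88 kg) + (two 7.62 kg packs = 15.24 kg) = 32.12 kg.
32.12 kg > 25 kg (ocean vessel limit, Group DG8) — over the limit.
Group DG1 quantity: 200 mL.
By ocean vessel, Group DG1 is Forbidden regardless of quantity.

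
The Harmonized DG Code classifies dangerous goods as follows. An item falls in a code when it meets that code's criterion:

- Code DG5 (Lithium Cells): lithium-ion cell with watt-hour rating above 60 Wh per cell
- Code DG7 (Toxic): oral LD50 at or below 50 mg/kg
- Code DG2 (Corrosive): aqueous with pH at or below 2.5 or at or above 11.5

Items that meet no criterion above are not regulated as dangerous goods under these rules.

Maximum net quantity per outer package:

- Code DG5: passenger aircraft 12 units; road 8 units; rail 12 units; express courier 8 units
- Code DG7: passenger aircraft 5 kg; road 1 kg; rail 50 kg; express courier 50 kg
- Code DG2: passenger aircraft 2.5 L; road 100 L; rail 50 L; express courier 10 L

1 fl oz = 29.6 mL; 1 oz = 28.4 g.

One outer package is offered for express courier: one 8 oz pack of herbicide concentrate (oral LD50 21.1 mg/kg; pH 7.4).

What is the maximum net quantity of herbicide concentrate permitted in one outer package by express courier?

Oral LD50 21.1 mg/kg meets the Code DG7 criterion (Toxic), so the herbicide concentrate is Code DG7.
The express courier limit for Code DG7 is 50 kg.

50 kg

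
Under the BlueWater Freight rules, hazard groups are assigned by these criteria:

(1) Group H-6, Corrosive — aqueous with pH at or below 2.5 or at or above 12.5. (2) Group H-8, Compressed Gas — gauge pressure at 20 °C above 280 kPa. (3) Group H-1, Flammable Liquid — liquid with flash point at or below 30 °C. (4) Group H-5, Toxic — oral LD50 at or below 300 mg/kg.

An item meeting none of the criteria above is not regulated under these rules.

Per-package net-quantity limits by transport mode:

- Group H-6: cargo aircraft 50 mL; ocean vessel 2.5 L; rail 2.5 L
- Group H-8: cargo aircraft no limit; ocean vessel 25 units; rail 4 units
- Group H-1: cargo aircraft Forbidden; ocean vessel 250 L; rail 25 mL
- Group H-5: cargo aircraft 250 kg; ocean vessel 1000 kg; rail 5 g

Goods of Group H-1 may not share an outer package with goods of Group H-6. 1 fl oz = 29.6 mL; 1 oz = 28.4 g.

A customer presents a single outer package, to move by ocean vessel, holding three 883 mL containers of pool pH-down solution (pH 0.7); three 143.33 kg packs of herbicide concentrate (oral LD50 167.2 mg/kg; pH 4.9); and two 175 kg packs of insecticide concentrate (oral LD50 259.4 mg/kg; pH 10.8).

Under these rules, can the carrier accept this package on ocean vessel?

No

With pH 0.7 (≤ 2.5), the pool pH-down solution falls in Group H-6.
Oral LD50 167.2 mg/kg meets the Group H-5 criterion (Toxic), so the herbicide concentrate is Group H-5.
Insecticide concentrate: oral LD50 259.4 mg/kg ≤ 300 mg/kg → Group H-5 (Toxic).
Total Group H-5: (three 143.33 kg packs = 429.99 kg) + (two 175 kg packs = 350 kg) = 779.99 kg.
That is within the Group H-5 ocean vessel limit of 1000 kg.
Group H-6 quantity: three 883 mL containers = 2.649 L.
2.649 L > 2.5 L (ocean vessel limit, Group H-6) — over the limit.
The segregation rule (Group H-1 with Group H-6) does not apply to Group H-5 with Group H-6.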